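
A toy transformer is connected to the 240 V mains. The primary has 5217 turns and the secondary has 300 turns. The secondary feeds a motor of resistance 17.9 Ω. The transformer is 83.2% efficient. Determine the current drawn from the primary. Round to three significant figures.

V_s = 240 × 300/5217 = 13.801 V.
I_s = V_s/R = 13.801/17.9 = 0.77101 A.
P_out = V_s I_s = 13.801 × 0.77101 = 10.641 W.
P_in = P_out/η = 10.641/0.832 = 12.789 W.
I_p = P_in/V_p = 12.789/240 = 0.0533 A.

I_p ≈ 0.0533 A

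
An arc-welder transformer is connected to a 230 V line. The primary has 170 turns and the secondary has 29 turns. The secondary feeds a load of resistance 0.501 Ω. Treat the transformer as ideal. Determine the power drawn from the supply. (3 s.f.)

V_s = V_p × N_s/N_p = 230 × 29/170 = 39.235 V.
I_s = V_s/R = 39.235/0.501 = 78.314 A.
I_p = I_s × N_s/N_p = 78.314 × 29/170 = 13.359 A.
P = V_p I_p = 230 × 13.359 = 3070 W.

P ≈ 3070 W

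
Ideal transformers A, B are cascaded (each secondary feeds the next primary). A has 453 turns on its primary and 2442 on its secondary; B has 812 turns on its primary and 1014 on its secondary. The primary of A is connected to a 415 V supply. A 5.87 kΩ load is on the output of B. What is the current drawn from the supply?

I_supply ≈ 3.20 A

After A: V = 415.00 × 2442/453 = 2237.2 V.
After B: V = 2237.2 × 1014/812 = 2793.7 V.
I_load = 2793.7/5870 = 0.47593 A, so P_out = 2793.7 × 0.47593 = 1329.6 W.
All ideal ⇒ P_in = P_out, so I_supply = 1329.6/415 = 3.20 A.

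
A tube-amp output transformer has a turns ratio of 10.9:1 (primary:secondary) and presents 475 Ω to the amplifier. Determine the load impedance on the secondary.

Z_s = Z_p/(N_p/N_s)² = 475/10.9² = 4.00 Ω.

Z_s ≈ 4.00 Ω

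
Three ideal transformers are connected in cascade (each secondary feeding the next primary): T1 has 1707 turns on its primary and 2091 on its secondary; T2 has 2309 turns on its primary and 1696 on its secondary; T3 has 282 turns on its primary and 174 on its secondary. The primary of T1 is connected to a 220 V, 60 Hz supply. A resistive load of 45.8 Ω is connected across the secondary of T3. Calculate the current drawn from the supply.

I_supply ≈ 1.48 A

After T1: V = 220.00 × 2091/1707 = 269.49 V.
After T2: V = 269.49 × 1696/2309 = 197.95 V.
After T3: V = 197.95 × 174/282 = 122.14 V.
I_load = 122.14/45.8 = 2.6667 A, so P_out = 122.14 × 2.6667 = 325.71 W.
All ideal ⇒ P_in = P_out, so I_supply = 325.71/220 = 1.48 A.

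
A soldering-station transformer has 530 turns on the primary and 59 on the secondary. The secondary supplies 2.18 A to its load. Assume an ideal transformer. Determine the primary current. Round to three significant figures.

I_p ≈ 0.243 A

For an ideal transformer I_p/I_s = N_s/N_p, so I_p = 2.18 × 59/530 = 0.243 A.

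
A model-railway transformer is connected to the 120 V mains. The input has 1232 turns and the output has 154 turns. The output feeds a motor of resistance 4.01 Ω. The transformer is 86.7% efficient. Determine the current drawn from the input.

V_out = 120 × 154/1232 = 15.000 V.
I_out = V_out/R = 15.000/4.01 = 3.7406 A.
P_out = V_out I_out = 15.000 × 3.7406 = 56.110 W.
P_in = P_out/η = 56.110/0.867 = 64.717 W.
I_in = P_in/V_in = 64.717/120 = 0.539 A.

I_in ≈ 0.539 A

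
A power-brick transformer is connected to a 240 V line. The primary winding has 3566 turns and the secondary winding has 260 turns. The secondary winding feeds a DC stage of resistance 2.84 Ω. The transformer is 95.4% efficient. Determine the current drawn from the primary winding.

I_p ≈ 0.471 A

V_s = 240 × 260/3566 = 17.499 V.
I_s = V_s/R = 17.499/2.84 = 6.1615 A.
P_out = V_s I_s = 17.499 × 6.1615 = 107.82 W.
P_in = P_out/η = 107.82/0.954 = 113.02 W.
I_p = P_in/V_p = 113.02/240 = 0.471 A.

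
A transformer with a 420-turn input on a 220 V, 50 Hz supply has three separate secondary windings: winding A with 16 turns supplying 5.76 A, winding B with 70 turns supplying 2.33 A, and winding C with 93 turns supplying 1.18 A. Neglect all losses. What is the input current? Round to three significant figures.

I_in ≈ 0.869 A

V_A = 220 × 16/420 = 8.3810 V; V_B = 220 × 70/420 = 36.667 V; V_C = 220 × 93/420 = 48.714 V.
P_out = V_A I_A + V_B I_B + V_C I_C = 8.3810×5.76 + 36.667×2.33 + 48.714×1.18 = 48.274 + 85.433 + 57.483 = 191.19 W.
Ideal ⇒ P_in = P_out, so I_in = P_out/V_in = 191.19/220 = 0.869 A.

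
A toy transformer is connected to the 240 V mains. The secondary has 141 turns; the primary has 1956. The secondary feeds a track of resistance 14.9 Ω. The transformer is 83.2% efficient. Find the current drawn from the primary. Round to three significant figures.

V_s = 240 × 141/1956 = 17.301 V.
I_s = V_s/R = 17.301/14.9 = 1.1611 A.
P_out = V_s I_s = 17.301 × 1.1611 = 20.088 W.
P_in = P_out/η = 20.088/0.832 = 24.144 W.
I_p = P_in/V_p = 24.144/240 = 0.101 A.

I_p ≈ 0.101 A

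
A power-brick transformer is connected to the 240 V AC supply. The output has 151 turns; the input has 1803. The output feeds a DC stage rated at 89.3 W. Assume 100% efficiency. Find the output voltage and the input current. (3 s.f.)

V_out ≈ 20.1 V, I_in ≈ 0.372 A

V_out = V_in × N_out/N_in = 240 × 151/1803 = 20.100 V.
I_out = P/V_out = 89.3/20.100 = 4.4428 A.
I_in = I_out × N_out/N_in = 4.4428 × 151/1803 = 0.372 A.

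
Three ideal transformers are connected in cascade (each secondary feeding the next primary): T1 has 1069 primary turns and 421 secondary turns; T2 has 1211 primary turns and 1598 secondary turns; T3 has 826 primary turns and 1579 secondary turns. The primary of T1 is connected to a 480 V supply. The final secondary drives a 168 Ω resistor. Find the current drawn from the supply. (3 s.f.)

I_supply ≈ 2.82 A

After T1: V = 480.00 × 421/1069 = 189.04 V.
After T2: V = 189.04 × 1598/1211 = 249.45 V.
After T3: V = 249.45 × 1579/826 = 476.85 V.
I_load = 476.85/168 = 2.8384 A, so P_out = 476.85 × 2.8384 = 1353.5 W.
All ideal ⇒ P_in = P_out, so I_supply = 1353.5/480 = 2.82 A.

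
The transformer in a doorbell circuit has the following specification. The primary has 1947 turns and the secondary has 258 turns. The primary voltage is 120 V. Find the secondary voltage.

V_s/V_p = N_s/N_p, so V_s = 120 × 258/1947 = 15.9 V.

V_s ≈ 15.9 V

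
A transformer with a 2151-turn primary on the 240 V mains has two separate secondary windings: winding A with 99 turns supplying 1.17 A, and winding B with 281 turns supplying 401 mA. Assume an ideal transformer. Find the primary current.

V_A = 240 × 99/2151 = 11.046 V; V_B = 240 × 281/2151 = 31.353 V.
P_out = V_A I_A + V_B I_B = 11.046×1.17 + 31.353×0.401 = 12.924 + 12.572 = 25.496 W.
Ideal ⇒ P_in = P_out, so I_p = P_out/V_p = 25.496/240 = 0.106 A.

I_p ≈ 0.106 A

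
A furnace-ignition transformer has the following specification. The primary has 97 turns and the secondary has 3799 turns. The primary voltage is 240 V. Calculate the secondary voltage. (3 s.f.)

V_s ≈ 9400 V

V_s/V_p = N_s/N_p, so V_s = 240 × 3799/97 = 9400 V.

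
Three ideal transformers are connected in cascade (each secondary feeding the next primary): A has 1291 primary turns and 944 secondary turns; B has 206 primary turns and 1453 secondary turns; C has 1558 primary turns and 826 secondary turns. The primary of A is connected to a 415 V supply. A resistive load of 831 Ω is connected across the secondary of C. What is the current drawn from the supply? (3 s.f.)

I_supply ≈ 3.73 A

After A: V = 415.00 × 944/1291 = 303.45 V.
After B: V = 303.45 × 1453/206 = 2140.4 V.
After C: V = 2140.4 × 826/1558 = 1134.8 V.
I_load = 1134.8/831 = 1.3655 A, so P_out = 1134.8 × 1.3655 = 1549.6 W.
All ideal ⇒ P_in = P_out, so I_supply = 1549.6/415 = 3.73 A.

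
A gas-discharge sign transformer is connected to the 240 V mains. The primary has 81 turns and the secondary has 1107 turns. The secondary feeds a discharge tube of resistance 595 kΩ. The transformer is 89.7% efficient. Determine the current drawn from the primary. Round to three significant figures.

I_p ≈ 0.0840 A

V_s = 240 × 1107/81 = 3280.0 V.
I_s = V_s/R = 3280.0/595000 = 0.0055126 A.
P_out = V_s I_s = 3280.0 × 0.0055126 = 18.081 W.
P_in = P_out/η = 18.081/0.897 = 20.158 W.
I_p = P_in/V_p = 20.158/240 = 0.0840 A.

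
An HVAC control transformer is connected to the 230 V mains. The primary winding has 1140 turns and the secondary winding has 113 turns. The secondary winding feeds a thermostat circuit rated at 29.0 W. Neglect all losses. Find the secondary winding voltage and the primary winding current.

V_s = V_p × N_s/N_p = 230 × 113/1140 = 22.798 V.
I_s = P/V_s = 29.0/22.798 = 1.2720 A.
I_p = I_s × N_s/N_p = 1.2720 × 113/1140 = 0.126 A.

V_s ≈ 22.8 V, I_p ≈ 0.126 A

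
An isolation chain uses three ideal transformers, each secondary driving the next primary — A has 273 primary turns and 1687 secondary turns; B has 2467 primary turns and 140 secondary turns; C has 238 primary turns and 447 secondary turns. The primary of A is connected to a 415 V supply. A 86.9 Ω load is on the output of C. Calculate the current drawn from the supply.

I_supply ≈ 2.07 A

Secondary of A: V = 415.00 × 1687/273 = 2564.5 V.
Secondary of B: V = 2564.5 × 140/2467 = 145.53 V.
Secondary of C: V = 145.53 × 447/238 = 273.33 V.
I_load = 273.33/86.9 = 3.1454 A, so P_out = 273.33 × 3.1454 = 859.73 W.
All ideal ⇒ P_in = P_out, so I_supply = 859.73/415 = 2.07 A.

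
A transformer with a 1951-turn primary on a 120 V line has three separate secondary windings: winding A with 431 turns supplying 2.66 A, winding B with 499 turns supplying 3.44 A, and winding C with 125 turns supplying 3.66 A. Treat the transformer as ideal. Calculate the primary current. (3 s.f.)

V_A = 120 × 431/1951 = 26.509 V; V_B = 120 × 499/1951 = 30.692 V; V_C = 120 × 125/1951 = 7.6884 V.
P_out = V_A I_A + V_B I_B + V_C I_C = 26.509×2.66 + 30.692×3.44 + 7.6884×3.66 = 70.515 + 105.58 + 28.139 = 204.23 W.
Ideal ⇒ P_in = P_out, so I_p = P_out/V_p = 204.23/120 = 1.70 A.

I_p ≈ 1.70 A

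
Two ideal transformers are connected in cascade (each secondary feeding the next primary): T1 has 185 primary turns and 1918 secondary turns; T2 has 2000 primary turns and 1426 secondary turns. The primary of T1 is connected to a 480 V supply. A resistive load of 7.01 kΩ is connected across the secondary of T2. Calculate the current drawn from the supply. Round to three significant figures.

After T1: V = 480.00 × 1918/185 = 4976.4 V.
After T2: V = 4976.4 × 1426/2000 = 3548.2 V.
I_load = 3548.2/7010 = 0.50616 A, so P_out = 3548.2 × 0.50616 = 1796.0 W.
All ideal ⇒ P_in = P_out, so I_supply = 1796.0/480 = 3.74 A.

I_supply ≈ 3.74 A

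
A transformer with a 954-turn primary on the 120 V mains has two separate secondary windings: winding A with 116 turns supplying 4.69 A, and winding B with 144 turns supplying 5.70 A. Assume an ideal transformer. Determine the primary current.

I_p ≈ 1.43 A

V_A = 120 × 116/954 = 14.591 V; V_B = 120 × 144/954 = 18.113 V.
P_out = V_A I_A + V_B I_B = 14.591×4.69 + 18.113×5.70 = 68.433 + 103.25 = 171.68 W.
Ideal ⇒ P_in = P_out, so I_p = P_out/V_p = 171.68/120 = 1.43 A.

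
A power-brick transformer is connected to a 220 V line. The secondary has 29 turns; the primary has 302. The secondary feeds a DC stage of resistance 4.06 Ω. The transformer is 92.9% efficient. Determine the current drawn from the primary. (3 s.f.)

V_s = 220 × 29/302 = 21.126 V.
I_s = V_s/R = 21.126/4.06 = 5.2034 A.
P_out = V_s I_s = 21.126 × 5.2034 = 109.93 W.
P_in = P_out/η = 109.93/0.929 = 118.33 W.
I_p = P_in/V_p = 118.33/220 = 0.538 A.

I_p ≈ 0.538 A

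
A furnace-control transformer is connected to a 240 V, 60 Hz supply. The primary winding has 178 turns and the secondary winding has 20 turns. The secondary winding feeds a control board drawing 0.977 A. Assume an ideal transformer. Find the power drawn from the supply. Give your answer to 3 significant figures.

P ≈ 26.3 W

I_p = I_s × N_s/N_p = 0.977 × 20/178 = 0.10978 A.
P = V_p I_p = 240 × 0.10978 = 26.3 W.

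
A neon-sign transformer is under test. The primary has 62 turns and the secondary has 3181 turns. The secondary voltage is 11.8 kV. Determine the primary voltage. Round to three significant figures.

V_p/V_s = N_p/N_s, so V_p = 11800 × 62/3181 = 230 V.

V_p ≈ 230 V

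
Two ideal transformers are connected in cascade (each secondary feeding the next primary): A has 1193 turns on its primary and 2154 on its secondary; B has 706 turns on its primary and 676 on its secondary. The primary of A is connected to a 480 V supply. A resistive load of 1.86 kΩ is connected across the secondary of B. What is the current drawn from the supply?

After A: V = 480.00 × 2154/1193 = 866.66 V.
After B: V = 866.66 × 676/706 = 829.83 V.
I_load = 829.83/1860 = 0.44614 A, so P_out = 829.83 × 0.44614 = 370.22 W.
All ideal ⇒ P_in = P_out, so I_supply = 370.22/480 = 0.771 A.

I_supply ≈ 0.771 A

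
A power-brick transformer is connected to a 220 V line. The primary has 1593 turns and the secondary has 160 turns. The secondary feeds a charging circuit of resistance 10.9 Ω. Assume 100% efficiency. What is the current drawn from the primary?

V_s = V_p × N_s/N_p = 220 × 160/1593 = 22.097 V.
I_s = V_s/R = 22.097/10.9 = 2.0272 A.
For an ideal transformer I_p N_p = I_s N_s, so I_p = 2.0272 × 160/1593 = 0.204 A.

I_p ≈ 0.204 A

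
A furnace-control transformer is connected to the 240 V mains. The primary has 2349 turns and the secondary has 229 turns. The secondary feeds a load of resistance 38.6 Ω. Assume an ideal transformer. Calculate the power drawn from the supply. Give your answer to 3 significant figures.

P ≈ 14.2 W

V_s = V_p × N_s/N_p = 240 × 229/2349 = 23.397 V.
I_s = V_s/R = 23.397/38.6 = 0.60614 A.
I_p = I_s × N_s/N_p = 0.60614 × 229/2349 = 0.059092 A.
P = V_p I_p = 240 × 0.059092 = 14.2 W.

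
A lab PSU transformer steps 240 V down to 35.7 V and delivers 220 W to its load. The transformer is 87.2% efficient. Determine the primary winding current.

I_p ≈ 1.05 A

P_in = P_out/η = 220/0.872 = 252.29 W.
I_p = P_in/V_p = 252.29/240 = 1.05 A.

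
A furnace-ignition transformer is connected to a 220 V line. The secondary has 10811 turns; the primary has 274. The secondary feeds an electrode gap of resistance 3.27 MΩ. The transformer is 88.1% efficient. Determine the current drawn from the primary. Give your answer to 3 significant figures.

I_p ≈ 0.119 A

V_s = 220 × 10811/274 = 8680.4 V.
I_s = V_s/R = 8680.4/(3.27×10^6) = 0.0026545 A.
P_out = V_s I_s = 8680.4 × 0.0026545 = 23.042 W.
P_in = P_out/η = 23.042/0.881 = 26.155 W.
I_p = P_in/V_p = 26.155/220 = 0.119 A.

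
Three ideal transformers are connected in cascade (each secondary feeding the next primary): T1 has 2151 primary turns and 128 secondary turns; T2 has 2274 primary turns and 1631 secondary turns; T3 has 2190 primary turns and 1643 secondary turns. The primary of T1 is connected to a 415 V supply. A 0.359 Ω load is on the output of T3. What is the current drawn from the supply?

I_supply ≈ 1.19 A

After T1: V = 415.00 × 128/2151 = 24.695 V.
After T2: V = 24.695 × 1631/2274 = 17.713 V.
After T3: V = 17.713 × 1643/2190 = 13.288 V.
I_load = 13.288/0.359 = 37.015 A, so P_out = 13.288 × 37.015 = 491.88 W.
All ideal ⇒ P_in = P_out, so I_supply = 491.88/415 = 1.19 A.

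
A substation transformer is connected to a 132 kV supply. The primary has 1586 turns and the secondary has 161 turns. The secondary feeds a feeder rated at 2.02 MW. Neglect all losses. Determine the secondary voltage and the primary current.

V_s = V_p × N_s/N_p = 132000 × 161/1586 = 13400 V.
I_s = P/V_s = 2.02×10^6/13400 = 150.75 A.
I_p = I_s × N_s/N_p = 150.75 × 161/1586 = 15.3 A.

V_s ≈ 13400 V, I_p ≈ 15.3 A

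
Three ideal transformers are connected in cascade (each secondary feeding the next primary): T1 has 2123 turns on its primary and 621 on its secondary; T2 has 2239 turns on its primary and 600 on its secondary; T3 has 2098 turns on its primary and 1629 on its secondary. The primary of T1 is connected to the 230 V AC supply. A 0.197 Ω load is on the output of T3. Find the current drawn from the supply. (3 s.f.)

I_supply ≈ 4.32 A

Secondary of T1: V = 230.00 × 621/2123 = 67.277 V.
Secondary of T2: V = 67.277 × 600/2239 = 18.029 V.
Secondary of T3: V = 18.029 × 1629/2098 = 13.999 V.
I_load = 13.999/0.197 = 71.058 A, so P_out = 13.999 × 71.058 = 994.71 W.
All ideal ⇒ P_in = P_out, so I_supply = 994.71/230 = 4.32 A.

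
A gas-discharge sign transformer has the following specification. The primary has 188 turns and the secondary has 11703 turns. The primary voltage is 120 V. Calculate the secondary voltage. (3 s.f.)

V_s/V_p = N_s/N_p, so V_s = 120 × 11703/188 = 7470 V.

V_s ≈ 7470 V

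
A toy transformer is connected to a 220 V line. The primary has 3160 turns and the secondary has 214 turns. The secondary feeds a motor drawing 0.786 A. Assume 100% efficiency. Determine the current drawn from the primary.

For an ideal transformer I_p N_p = I_s N_s, so I_p = 0.786 × 214/3160 = 0.0532 A.

I_p ≈ 0.0532 A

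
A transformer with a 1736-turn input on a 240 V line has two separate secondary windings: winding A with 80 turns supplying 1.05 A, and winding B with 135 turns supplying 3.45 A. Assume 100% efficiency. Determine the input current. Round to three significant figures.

V_A = 240 × 80/1736 = 11.060 V; V_B = 240 × 135/1736 = 18.664 V.
P_out = V_A I_A + V_B I_B = 11.060×1.05 + 18.664×3.45 = 11.613 + 64.389 = 76.002 W.
Ideal ⇒ P_in = P_out, so I_in = P_out/V_in = 76.002/240 = 0.317 A.

I_in ≈ 0.317 A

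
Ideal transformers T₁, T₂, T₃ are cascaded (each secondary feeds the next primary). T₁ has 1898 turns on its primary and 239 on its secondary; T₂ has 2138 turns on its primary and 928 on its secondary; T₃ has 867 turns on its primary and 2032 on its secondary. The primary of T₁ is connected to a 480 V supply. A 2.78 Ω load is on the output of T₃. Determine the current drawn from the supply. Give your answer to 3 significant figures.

After T₁: V = 480.00 × 239/1898 = 60.443 V.
After T₂: V = 60.443 × 928/2138 = 26.235 V.
After T₃: V = 26.235 × 2032/867 = 61.488 V.
I_load = 61.488/2.78 = 22.118 A, so P_out = 61.488 × 22.118 = 1360.0 W.
All ideal ⇒ P_in = P_out, so I_supply = 1360.0/480 = 2.83 A.

I_supply ≈ 2.83 A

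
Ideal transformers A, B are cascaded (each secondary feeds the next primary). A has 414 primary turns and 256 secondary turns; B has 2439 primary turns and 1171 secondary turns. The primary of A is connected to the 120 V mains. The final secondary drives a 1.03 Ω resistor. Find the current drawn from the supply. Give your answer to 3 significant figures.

I_supply ≈ 10.3 A

Secondary of A: V = 120.00 × 256/414 = 74.203 V.
Secondary of B: V = 74.203 × 1171/2439 = 35.626 V.
I_load = 35.626/1.03 = 34.588 A, so P_out = 35.626 × 34.588 = 1232.2 W.
All ideal ⇒ P_in = P_out, so I_supply = 1232.2/120 = 10.3 A.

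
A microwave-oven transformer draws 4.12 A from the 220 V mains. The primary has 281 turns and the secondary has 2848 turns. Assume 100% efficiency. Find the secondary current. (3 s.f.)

I_s ≈ 0.407 A

I_s/I_p = N_p/N_s, so I_s = 4.12 × 281/2848 = 0.407 A.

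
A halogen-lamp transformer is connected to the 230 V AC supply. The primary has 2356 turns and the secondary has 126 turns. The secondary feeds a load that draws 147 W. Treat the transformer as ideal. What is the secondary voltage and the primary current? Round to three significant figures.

V_s = V_p × N_s/N_p = 230 × 126/2356 = 12.301 V.
I_s = P/V_s = 147/12.301 = 11.951 A.
I_p = I_s × N_s/N_p = 11.951 × 126/2356 = 0.639 A.

V_s ≈ 12.3 V, I_p ≈ 0.639 A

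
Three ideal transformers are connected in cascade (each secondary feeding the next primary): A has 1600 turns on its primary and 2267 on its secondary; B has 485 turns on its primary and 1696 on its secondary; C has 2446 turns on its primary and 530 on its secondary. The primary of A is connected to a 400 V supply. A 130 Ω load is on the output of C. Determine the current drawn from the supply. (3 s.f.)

I_supply ≈ 3.55 A

After A: V = 400.00 × 2267/1600 = 566.75 V.
After B: V = 566.75 × 1696/485 = 1981.9 V.
After C: V = 1981.9 × 530/2446 = 429.43 V.
I_load = 429.43/130 = 3.3033 A, so P_out = 429.43 × 3.3033 = 1418.6 W.
All ideal ⇒ P_in = P_out, so I_supply = 1418.6/400 = 3.55 A.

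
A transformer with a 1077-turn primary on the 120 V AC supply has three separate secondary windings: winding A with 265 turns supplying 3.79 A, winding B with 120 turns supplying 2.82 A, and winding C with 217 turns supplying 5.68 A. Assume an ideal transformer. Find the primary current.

V_A = 120 × 265/1077 = 29.526 V; V_B = 120 × 120/1077 = 13.370 V; V_C = 120 × 217/1077 = 24.178 V.
P_out = V_A I_A + V_B I_B + V_C I_C = 29.526×3.79 + 13.370×2.82 + 24.178×5.68 = 111.91 + 37.705 + 137.33 = 286.94 W.
Ideal ⇒ P_in = P_out, so I_p = P_out/V_p = 286.94/120 = 2.39 A.

I_p ≈ 2.39 A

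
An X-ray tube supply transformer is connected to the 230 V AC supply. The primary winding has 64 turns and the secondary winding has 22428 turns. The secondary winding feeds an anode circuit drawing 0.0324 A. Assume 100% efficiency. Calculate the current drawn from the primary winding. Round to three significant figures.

I_p ≈ 11.4 A

For an ideal transformer I_p N_p = I_s N_s, so I_p = 0.0324 × 22428/64 = 11.4 A.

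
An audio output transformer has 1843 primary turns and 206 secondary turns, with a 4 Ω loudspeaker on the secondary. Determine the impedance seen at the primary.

Z_p ≈ 320 Ω

Z_p = (N_p/N_s)² × Z_s = (1843/206)² × 4 = 320 Ω.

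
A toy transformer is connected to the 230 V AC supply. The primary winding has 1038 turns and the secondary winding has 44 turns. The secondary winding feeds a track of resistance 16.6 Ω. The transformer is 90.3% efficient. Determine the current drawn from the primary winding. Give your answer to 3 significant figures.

V_s = 230 × 44/1038 = 9.7495 V.
I_s = V_s/R = 9.7495/16.6 = 0.58732 A.
P_out = V_s I_s = 9.7495 × 0.58732 = 5.7261 W.
P_in = P_out/η = 5.7261/0.903 = 6.3412 W.
I_p = P_in/V_p = 6.3412/230 = 0.0276 A.

I_p ≈ 0.0276 A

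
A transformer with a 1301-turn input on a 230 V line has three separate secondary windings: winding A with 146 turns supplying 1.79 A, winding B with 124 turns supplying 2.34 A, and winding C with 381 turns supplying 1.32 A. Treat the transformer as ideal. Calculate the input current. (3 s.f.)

V_A = 230 × 146/1301 = 25.811 V; V_B = 230 × 124/1301 = 21.922 V; V_C = 230 × 381/1301 = 67.356 V.
P_out = V_A I_A + V_B I_B + V_C I_C = 25.811×1.79 + 21.922×2.34 + 67.356×1.32 = 46.202 + 51.297 + 88.910 = 186.41 W.
Ideal ⇒ P_in = P_out, so I_in = P_out/V_in = 186.41/230 = 0.810 A.

I_in ≈ 0.810 A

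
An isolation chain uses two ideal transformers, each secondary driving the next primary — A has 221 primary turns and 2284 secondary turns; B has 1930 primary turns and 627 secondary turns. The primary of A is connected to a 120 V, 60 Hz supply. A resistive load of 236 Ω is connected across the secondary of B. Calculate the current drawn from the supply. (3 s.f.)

I_supply ≈ 5.73 A

Secondary of A: V = 120.00 × 2284/221 = 1240.2 V.
Secondary of B: V = 1240.2 × 627/1930 = 402.90 V.
I_load = 402.90/236 = 1.7072 A, so P_out = 402.90 × 1.7072 = 687.83 W.
All ideal ⇒ P_in = P_out, so I_supply = 687.83/120 = 5.73 A.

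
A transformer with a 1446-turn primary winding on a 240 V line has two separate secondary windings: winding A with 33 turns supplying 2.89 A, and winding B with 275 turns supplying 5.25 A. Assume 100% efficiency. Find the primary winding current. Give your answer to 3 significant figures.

I_p ≈ 1.06 A

V_A = 240 × 33/1446 = 5.4772 V; V_B = 240 × 275/1446 = 45.643 V.
P_out = V_A I_A + V_B I_B = 5.4772×2.89 + 45.643×5.25 = 15.829 + 239.63 = 255.46 W.
Ideal ⇒ P_in = P_out, so I_p = P_out/V_p = 255.46/240 = 1.06 A.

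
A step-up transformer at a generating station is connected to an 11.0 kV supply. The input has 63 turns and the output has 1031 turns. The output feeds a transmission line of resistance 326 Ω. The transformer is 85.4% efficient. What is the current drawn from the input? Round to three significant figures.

I_in ≈ 10600 A

V_out = 11000 × 1031/63 = 180020 V.
I_out = V_out/R = 180020/326 = 552.20 A.
P_out = V_out I_out = 180020 × 552.20 = 9.9404×10^7 W.
P_in = P_out/η = 9.9404×10^7/0.854 = 1.1640×10^8 W.
I_in = P_in/V_in = 1.1640×10^8/11000 = 10600 A.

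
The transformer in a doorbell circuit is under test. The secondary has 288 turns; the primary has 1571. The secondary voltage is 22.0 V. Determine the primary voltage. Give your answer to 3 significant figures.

V_p/V_s = N_p/N_s, so V_p = 22.0 × 1571/288 = 120 V.

V_p ≈ 120 V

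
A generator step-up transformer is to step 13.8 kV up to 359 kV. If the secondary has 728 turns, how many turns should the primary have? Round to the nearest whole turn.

N_p/N_s = V_p/V_s, so N_p = 728 × 13800/359000 = 28.0 ≈ 28 turns.

N_p = 28 turns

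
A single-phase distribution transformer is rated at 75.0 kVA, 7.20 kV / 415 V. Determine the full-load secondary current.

I_s = S/V_s = 75000/415 = 181 A.

I_s ≈ 181 A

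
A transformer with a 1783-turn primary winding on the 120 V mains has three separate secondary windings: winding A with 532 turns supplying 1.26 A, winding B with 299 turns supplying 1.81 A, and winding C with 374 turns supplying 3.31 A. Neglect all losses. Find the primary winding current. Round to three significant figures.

I_p ≈ 1.37 A

V_A = 120 × 532/1783 = 35.805 V; V_B = 120 × 299/1783 = 20.123 V; V_C = 120 × 374/1783 = 25.171 V.
P_out = V_A I_A + V_B I_B + V_C I_C = 35.805×1.26 + 20.123×1.81 + 25.171×3.31 = 45.114 + 36.423 + 83.316 = 164.85 W.
Ideal ⇒ P_in = P_out, so I_p = P_out/V_p = 164.85/120 = 1.37 A.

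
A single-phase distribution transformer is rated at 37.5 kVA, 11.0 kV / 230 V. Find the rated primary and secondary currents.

I_p ≈ 3.41 A, I_s ≈ 163 A

I_p = S/V_p = 37500/11000 = 3.41 A.
I_s = S/V_s = 37500/230 = 163 A.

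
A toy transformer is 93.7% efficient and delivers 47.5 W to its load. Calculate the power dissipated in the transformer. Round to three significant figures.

P_in = P_out/η = 47.5/0.937 = 50.6937 W.
P_loss = P_in − P_out = 50.6937 − 47.5 = 3.19 W.

P_loss ≈ 3.19 W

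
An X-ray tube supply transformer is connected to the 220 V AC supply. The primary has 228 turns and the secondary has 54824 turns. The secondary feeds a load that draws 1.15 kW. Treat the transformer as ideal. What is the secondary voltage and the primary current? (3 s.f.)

V_s = V_p × N_s/N_p = 220 × 54824/228 = 52900 V.
I_s = P/V_s = 1150/52900 = 0.021739 A.
I_p = I_s × N_s/N_p = 0.021739 × 54824/228 = 5.23 A.

V_s ≈ 52900 V, I_p ≈ 5.23 A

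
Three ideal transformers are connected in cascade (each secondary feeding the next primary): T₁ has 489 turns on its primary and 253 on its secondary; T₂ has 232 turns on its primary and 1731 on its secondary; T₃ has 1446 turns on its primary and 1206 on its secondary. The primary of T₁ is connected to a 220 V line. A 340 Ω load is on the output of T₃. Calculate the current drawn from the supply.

I_supply ≈ 6.71 A

After T₁: V = 220.00 × 253/489 = 113.82 V.
After T₂: V = 113.82 × 1731/232 = 849.27 V.
After T₃: V = 849.27 × 1206/1446 = 708.31 V.
I_load = 708.31/340 = 2.0833 A, so P_out = 708.31 × 2.0833 = 1475.6 W.
All ideal ⇒ P_in = P_out, so I_supply = 1475.6/220 = 6.71 A.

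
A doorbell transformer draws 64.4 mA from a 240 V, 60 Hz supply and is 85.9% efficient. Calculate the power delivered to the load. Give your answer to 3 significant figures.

P_in = V_p I_p = 240 × 0.0644 = 15.456 W.
P_out = η P_in = 0.859 × 15.456 = 13.3 W.

P_out ≈ 13.3 W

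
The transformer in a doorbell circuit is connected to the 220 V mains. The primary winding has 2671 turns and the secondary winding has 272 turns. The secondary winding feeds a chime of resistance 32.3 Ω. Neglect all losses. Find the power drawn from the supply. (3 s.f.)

P ≈ 15.5 W

V_s = V_p × N_s/N_p = 220 × 272/2671 = 22.404 V.
I_s = V_s/R = 22.404/32.3 = 0.69361 A.
I_p = I_s × N_s/N_p = 0.69361 × 272/2671 = 0.070633 A.
P = V_p I_p = 220 × 0.070633 = 15.5 W.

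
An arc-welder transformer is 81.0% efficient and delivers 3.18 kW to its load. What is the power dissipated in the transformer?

P_in = P_out/η = 3180/0.810 = 3925.93 W.
P_loss = P_in − P_out = 3925.93 − 3180 = 746 W.

P_loss ≈ 746 W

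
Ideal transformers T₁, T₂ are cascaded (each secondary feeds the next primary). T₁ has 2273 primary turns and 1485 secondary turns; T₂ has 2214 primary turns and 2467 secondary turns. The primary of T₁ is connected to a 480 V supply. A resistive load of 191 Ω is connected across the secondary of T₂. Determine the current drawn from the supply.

I_supply ≈ 1.33 A

After T₁: V = 480.00 × 1485/2273 = 313.59 V.
After T₂: V = 313.59 × 2467/2214 = 349.43 V.
I_load = 349.43/191 = 1.8295 A, so P_out = 349.43 × 1.8295 = 639.27 W.
All ideal ⇒ P_in = P_out, so I_supply = 639.27/480 = 1.33 A.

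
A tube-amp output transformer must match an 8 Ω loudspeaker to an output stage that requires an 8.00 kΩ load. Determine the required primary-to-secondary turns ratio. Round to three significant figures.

N_p/N_s ≈ 31.6

Z_p/Z_s = (N_p/N_s)², so N_p/N_s = √(8000/8) = √1000 = 31.6.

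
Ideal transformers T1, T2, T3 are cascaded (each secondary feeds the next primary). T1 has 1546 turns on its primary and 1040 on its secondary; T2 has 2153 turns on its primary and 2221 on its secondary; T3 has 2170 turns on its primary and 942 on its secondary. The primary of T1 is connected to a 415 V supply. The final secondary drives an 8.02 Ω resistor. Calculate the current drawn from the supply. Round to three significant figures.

I_supply ≈ 4.70 A

Secondary of T1: V = 415.00 × 1040/1546 = 279.17 V.
Secondary of T2: V = 279.17 × 2221/2153 = 287.99 V.
Secondary of T3: V = 287.99 × 942/2170 = 125.02 V.
I_load = 125.02/8.02 = 15.588 A, so P_out = 125.02 × 15.588 = 1948.8 W.
All ideal ⇒ P_in = P_out, so I_supply = 1948.8/415 = 4.70 A.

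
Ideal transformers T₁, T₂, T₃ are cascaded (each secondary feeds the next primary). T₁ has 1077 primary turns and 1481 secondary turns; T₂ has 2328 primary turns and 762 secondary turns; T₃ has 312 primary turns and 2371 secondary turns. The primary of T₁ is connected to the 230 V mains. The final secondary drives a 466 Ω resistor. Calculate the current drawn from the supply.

Secondary of T₁: V = 230.00 × 1481/1077 = 316.28 V.
Secondary of T₂: V = 316.28 × 762/2328 = 103.52 V.
Secondary of T₃: V = 103.52 × 2371/312 = 786.71 V.
I_load = 786.71/466 = 1.6882 A, so P_out = 786.71 × 1.6882 = 1328.1 W.
All ideal ⇒ P_in = P_out, so I_supply = 1328.1/230 = 5.77 A.

I_supply ≈ 5.77 A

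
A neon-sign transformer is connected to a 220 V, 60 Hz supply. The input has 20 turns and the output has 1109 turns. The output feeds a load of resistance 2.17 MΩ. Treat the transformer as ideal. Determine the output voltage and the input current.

V_out ≈ 12200 V, I_in ≈ 0.312 A

V_out = V_in × N_out/N_in = 220 × 1109/20 = 12199 V.
I_out = V_out/R = 12199/(2.17×10^6) = 0.0056217 A.
I_in = I_out × N_out/N_in = 0.0056217 × 1109/20 = 0.312 A.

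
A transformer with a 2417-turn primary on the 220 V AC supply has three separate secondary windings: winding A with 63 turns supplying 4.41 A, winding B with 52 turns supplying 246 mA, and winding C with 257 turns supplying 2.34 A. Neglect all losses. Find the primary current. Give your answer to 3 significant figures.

I_p ≈ 0.369 A

V_A = 220 × 63/2417 = 5.7344 V; V_B = 220 × 52/2417 = 4.7331 V; V_C = 220 × 257/2417 = 23.393 V.
P_out = V_A I_A + V_B I_B + V_C I_C = 5.7344×4.41 + 4.7331×0.246 + 23.393×2.34 = 25.289 + 1.1644 + 54.739 = 81.192 W.
Ideal ⇒ P_in = P_out, so I_p = P_out/V_p = 81.192/220 = 0.369 A.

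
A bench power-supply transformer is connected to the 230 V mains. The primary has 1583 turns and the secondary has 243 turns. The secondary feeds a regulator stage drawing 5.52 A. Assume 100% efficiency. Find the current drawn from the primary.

For an ideal transformer I_p N_p = I_s N_s, so I_p = 5.52 × 243/1583 = 0.847 A.

I_p ≈ 0.847 A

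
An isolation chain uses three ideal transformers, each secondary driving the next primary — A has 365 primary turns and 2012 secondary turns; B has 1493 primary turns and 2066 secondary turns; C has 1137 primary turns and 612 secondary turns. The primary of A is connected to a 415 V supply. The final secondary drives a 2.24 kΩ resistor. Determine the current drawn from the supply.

I_supply ≈ 3.12 A

Secondary of A: V = 415.00 × 2012/365 = 2287.6 V.
Secondary of B: V = 2287.6 × 2066/1493 = 3165.6 V.
Secondary of C: V = 3165.6 × 612/1137 = 1703.9 V.
I_load = 1703.9/2240 = 0.76067 A, so P_out = 1703.9 × 0.76067 = 1296.1 W.
All ideal ⇒ P_in = P_out, so I_supply = 1296.1/415 = 3.12 A.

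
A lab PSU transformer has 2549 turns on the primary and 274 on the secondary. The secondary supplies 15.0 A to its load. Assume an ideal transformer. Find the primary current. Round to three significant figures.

I_p ≈ 1.61 A

For an ideal transformer I_p/I_s = N_s/N_p, so I_p = 15.0 × 274/2549 = 1.61 A.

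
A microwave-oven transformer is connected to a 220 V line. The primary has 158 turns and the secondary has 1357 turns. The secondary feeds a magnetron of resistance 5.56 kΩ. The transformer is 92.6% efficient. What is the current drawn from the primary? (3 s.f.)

I_p ≈ 3.15 A

V_s = 220 × 1357/158 = 1889.5 V.
I_s = V_s/R = 1889.5/5560 = 0.33984 A.
P_out = V_s I_s = 1889.5 × 0.33984 = 642.12 W.
P_in = P_out/η = 642.12/0.926 = 693.43 W.
I_p = P_in/V_p = 693.43/220 = 3.15 A.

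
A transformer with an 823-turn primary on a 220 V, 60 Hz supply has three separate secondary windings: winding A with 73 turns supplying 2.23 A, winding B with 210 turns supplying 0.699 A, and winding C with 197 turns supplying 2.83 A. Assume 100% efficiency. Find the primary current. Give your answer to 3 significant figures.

V_A = 220 × 73/823 = 19.514 V; V_B = 220 × 210/823 = 56.136 V; V_C = 220 × 197/823 = 52.661 V.
P_out = V_A I_A + V_B I_B + V_C I_C = 19.514×2.23 + 56.136×0.699 + 52.661×2.83 = 43.516 + 39.239 + 149.03 = 231.79 W.
Ideal ⇒ P_in = P_out, so I_p = P_out/V_p = 231.79/220 = 1.05 A.

I_p ≈ 1.05 A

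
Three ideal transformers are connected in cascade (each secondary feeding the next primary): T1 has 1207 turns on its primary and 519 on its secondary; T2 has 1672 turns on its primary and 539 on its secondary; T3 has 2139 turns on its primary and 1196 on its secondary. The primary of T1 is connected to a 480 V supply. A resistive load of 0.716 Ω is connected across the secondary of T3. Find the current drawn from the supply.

I_supply ≈ 4.03 A

Secondary of T1: V = 480.00 × 519/1207 = 206.40 V.
Secondary of T2: V = 206.40 × 539/1672 = 66.536 V.
Secondary of T3: V = 66.536 × 1196/2139 = 37.203 V.
I_load = 37.203/0.716 = 51.959 A, so P_out = 37.203 × 51.959 = 1933.0 W.
All ideal ⇒ P_in = P_out, so I_supply = 1933.0/480 = 4.03 A.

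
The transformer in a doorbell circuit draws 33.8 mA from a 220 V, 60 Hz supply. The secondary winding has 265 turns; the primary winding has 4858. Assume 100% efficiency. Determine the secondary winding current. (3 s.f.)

I_s/I_p = N_p/N_s, so I_s = 0.0338 × 4858/265 = 0.620 A.

I_s ≈ 0.620 A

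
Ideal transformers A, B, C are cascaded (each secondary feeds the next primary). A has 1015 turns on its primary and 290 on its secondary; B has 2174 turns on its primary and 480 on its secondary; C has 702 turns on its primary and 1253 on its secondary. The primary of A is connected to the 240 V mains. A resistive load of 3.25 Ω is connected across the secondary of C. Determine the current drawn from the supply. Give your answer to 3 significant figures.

I_supply ≈ 0.936 A

After A: V = 240.00 × 290/1015 = 68.571 V.
After B: V = 68.571 × 480/2174 = 15.140 V.
After C: V = 15.140 × 1253/702 = 27.023 V.
I_load = 27.023/3.25 = 8.3149 A, so P_out = 27.023 × 8.3149 = 224.70 W.
All ideal ⇒ P_in = P_out, so I_supply = 224.70/240 = 0.936 A.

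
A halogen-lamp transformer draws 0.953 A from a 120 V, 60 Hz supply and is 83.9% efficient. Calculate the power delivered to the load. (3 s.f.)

P_out ≈ 95.9 W

P_in = V_p I_p = 120 × 0.953 = 114.36 W.
P_out = η P_in = 0.839 × 114.36 = 95.9 W.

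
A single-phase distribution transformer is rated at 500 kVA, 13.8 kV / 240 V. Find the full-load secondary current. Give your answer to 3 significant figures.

I_s = S/V_s = 500000/240 = 2080 A.

I_s ≈ 2080 A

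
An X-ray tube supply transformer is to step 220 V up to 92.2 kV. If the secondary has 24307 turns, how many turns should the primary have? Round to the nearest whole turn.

N_p/N_s = V_p/V_s, so N_p = 24307 × 220/92200 = 58.0 ≈ 58 turns.

N_p = 58 turns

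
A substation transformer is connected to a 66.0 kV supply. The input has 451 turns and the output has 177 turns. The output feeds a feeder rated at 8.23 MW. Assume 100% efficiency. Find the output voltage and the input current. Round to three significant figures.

V_out ≈ 25900 V, I_in ≈ 125 A

V_out = V_in × N_out/N_in = 66000 × 177/451 = 25902 V.
I_out = P/V_out = 8.23×10^6/25902 = 317.73 A.
I_in = I_out × N_out/N_in = 317.73 × 177/451 = 125 A.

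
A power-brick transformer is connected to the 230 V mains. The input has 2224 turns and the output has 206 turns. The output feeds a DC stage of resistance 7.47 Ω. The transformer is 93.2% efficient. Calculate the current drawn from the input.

I_in ≈ 0.283 A

V_out = 230 × 206/2224 = 21.304 V.
I_out = V_out/R = 21.304/7.47 = 2.8519 A.
P_out = V_out I_out = 21.304 × 2.8519 = 60.758 W.
P_in = P_out/η = 60.758/0.932 = 65.190 W.
I_in = P_in/V_in = 65.190/230 = 0.283 A.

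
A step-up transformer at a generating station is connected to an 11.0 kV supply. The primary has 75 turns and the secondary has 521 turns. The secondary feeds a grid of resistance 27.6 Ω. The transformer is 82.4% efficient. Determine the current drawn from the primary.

V_s = 11000 × 521/75 = 76413 V.
I_s = V_s/R = 76413/27.6 = 2768.6 A.
P_out = V_s I_s = 76413 × 2768.6 = 2.1156×10^8 W.
P_in = P_out/η = 2.1156×10^8/0.824 = 2.5675×10^8 W.
I_p = P_in/V_p = 2.5675×10^8/11000 = 23300 A.

I_p ≈ 23300 A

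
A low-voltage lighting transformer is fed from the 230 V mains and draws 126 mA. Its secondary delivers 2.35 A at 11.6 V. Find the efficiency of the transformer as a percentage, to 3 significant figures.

P_in = 230 × 0.126 = 28.9800 W.
P_out = 11.6 × 2.35 = 27.2600 W.
η = P_out/P_in = 27.2600/28.9800 = 0.941.

η ≈ 94.1%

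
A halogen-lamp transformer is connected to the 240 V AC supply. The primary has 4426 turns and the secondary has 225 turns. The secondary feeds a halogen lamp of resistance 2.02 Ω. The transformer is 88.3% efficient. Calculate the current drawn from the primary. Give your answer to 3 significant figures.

V_s = 240 × 225/4426 = 12.201 V.
I_s = V_s/R = 12.201/2.02 = 6.0399 A.
P_out = V_s I_s = 12.201 × 6.0399 = 73.691 W.
P_in = P_out/η = 73.691/0.883 = 83.455 W.
I_p = P_in/V_p = 83.455/240 = 0.348 A.

I_p ≈ 0.348 A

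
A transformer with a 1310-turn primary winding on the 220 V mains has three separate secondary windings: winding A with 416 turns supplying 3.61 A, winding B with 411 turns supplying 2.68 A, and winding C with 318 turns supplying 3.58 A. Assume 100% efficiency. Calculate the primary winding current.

I_p ≈ 2.86 A

V_A = 220 × 416/1310 = 69.863 V; V_B = 220 × 411/1310 = 69.023 V; V_C = 220 × 318/1310 = 53.405 V.
P_out = V_A I_A + V_B I_B + V_C I_C = 69.863×3.61 + 69.023×2.68 + 53.405×3.58 = 252.20 + 184.98 + 191.19 = 628.37 W.
Ideal ⇒ P_in = P_out, so I_p = P_out/V_p = 628.37/220 = 2.86 A.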